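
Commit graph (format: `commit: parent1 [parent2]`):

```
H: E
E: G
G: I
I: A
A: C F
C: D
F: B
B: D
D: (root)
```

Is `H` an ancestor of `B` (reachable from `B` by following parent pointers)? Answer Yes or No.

Ancestors of B: {B, D}.
H is not in that set, so it is not an ancestor of B.

No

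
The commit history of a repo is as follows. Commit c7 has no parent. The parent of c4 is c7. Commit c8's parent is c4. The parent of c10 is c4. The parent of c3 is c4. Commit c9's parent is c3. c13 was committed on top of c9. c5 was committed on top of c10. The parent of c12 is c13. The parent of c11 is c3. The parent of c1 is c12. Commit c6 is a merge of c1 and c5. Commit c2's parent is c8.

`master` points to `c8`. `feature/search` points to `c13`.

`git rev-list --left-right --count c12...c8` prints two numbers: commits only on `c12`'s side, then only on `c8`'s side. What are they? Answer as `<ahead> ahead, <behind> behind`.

Reachable from c12: {c12, c13, c3, c4, c7, c9}.
Reachable from c8: {c4, c7, c8}.
Only in c12's history (ahead): {c12, c13, c3, c9} — 4.
Only in c8's history (behind): {c8} — 1.

4 ahead, 1 behind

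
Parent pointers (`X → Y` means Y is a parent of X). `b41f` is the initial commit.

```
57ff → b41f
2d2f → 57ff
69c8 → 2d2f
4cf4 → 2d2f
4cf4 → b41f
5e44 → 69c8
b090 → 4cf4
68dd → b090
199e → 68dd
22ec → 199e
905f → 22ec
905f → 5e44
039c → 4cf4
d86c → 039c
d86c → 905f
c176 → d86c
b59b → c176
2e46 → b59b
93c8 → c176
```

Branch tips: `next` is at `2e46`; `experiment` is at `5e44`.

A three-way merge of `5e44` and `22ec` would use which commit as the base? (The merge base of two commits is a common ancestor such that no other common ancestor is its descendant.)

2d2f

Ancestors of 5e44: {2d2f, 57ff, 5e44, 69c8, b41f}.
Ancestors of 22ec: {199e, 22ec, 2d2f, 4cf4, 57ff, 68dd, b090, b41f}.
Common ancestors: {2d2f, 57ff, b41f}.
Among these, 2d2f is not an ancestor of any other common ancestor — it is the merge base.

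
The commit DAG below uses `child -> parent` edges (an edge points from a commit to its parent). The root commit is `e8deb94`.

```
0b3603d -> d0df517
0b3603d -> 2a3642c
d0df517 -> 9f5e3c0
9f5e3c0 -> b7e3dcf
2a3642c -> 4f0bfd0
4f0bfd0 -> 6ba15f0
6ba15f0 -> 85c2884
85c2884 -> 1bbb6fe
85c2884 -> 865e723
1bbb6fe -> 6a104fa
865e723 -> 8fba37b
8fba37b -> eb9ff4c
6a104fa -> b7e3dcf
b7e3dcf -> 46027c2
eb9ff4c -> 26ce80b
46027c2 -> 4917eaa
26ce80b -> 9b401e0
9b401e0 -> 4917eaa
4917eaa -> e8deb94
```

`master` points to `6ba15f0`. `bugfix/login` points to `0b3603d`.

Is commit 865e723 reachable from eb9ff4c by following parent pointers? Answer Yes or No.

Ancestors of eb9ff4c: {26ce80b, 4917eaa, 9b401e0, e8deb94, eb9ff4c}.
865e723 is not in that set, so it is not an ancestor of eb9ff4c.

No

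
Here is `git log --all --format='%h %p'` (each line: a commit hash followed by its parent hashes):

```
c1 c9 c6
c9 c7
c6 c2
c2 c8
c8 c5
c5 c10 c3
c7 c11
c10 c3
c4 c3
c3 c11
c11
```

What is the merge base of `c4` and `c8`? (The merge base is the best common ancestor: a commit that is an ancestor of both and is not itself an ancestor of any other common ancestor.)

c3

Ancestors of c4: {c11, c3, c4}.
Ancestors of c8: {c10, c11, c3, c5, c8}.
Common ancestors: {c11, c3}.
Among these, c3 is not an ancestor of any other common ancestor — it is the merge base.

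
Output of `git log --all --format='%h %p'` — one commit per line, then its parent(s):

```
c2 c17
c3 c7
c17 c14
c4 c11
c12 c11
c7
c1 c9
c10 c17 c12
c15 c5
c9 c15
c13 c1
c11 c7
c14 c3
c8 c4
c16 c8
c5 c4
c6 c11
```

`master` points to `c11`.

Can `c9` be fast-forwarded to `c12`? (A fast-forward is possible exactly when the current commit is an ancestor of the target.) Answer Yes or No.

A fast-forward from c9 to c12 is possible iff c9 is an ancestor of c12.
Ancestors of c12: {c11, c12, c7}.
c9 is not among them, so fast-forward is not possible.

No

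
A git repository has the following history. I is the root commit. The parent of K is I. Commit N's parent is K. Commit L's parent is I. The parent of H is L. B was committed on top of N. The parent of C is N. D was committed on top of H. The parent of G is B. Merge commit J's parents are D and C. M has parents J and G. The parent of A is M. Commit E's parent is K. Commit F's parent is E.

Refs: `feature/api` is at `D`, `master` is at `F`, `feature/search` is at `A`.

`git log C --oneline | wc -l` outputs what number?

Walking parent pointers from C: reachable set = {C, I, K, N}.
That is 4 commits.

4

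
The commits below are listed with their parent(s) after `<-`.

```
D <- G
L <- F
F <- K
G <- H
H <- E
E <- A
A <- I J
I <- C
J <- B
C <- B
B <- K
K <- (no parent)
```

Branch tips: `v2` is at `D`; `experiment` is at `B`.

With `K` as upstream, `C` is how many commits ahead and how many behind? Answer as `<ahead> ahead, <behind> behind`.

2 ahead, 0 behind

Reachable from C: {B, C, K}.
Reachable from K: {K}.
Only in C's history (ahead): {B, C} — 2.
Only in K's history (behind): {} — 0.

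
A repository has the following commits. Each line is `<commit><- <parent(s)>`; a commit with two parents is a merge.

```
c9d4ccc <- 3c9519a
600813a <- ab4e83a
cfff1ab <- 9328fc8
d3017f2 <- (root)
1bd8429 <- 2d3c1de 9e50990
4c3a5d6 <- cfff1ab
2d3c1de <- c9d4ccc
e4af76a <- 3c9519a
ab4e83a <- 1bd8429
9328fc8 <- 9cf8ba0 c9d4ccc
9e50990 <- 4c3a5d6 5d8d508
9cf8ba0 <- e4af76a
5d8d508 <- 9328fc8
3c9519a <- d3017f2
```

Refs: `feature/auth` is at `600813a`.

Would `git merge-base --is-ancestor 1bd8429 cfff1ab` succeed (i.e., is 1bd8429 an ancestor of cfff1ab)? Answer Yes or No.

Ancestors of cfff1ab: {3c9519a, 9328fc8, 9cf8ba0, c9d4ccc, cfff1ab, d3017f2, e4af76a}.
1bd8429 is not in that set, so it is not an ancestor of cfff1ab.

No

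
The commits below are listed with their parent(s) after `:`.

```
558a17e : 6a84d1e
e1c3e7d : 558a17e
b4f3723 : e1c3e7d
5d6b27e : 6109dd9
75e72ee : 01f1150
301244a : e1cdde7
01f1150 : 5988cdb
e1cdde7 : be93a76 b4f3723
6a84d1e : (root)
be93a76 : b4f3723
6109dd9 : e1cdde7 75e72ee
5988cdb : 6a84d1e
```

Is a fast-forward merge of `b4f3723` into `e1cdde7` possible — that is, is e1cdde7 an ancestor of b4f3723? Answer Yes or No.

A fast-forward from e1cdde7 to b4f3723 is possible iff e1cdde7 is an ancestor of b4f3723.
Ancestors of b4f3723: {558a17e, 6a84d1e, b4f3723, e1c3e7d}.
e1cdde7 is not among them, so fast-forward is not possible.

No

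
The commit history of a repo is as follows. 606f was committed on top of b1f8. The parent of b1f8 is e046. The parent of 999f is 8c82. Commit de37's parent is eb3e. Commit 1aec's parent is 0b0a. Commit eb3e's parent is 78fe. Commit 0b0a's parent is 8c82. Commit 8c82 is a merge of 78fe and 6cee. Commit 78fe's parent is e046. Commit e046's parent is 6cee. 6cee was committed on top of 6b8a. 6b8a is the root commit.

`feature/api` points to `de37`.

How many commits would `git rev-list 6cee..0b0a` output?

4

Reachable from 0b0a: {0b0a, 6b8a, 6cee, 78fe, 8c82, e046}.
Reachable from 6cee: {6b8a, 6cee}.
In 0b0a's history but not 6cee's: {0b0a, 78fe, 8c82, e046} — 4 commits.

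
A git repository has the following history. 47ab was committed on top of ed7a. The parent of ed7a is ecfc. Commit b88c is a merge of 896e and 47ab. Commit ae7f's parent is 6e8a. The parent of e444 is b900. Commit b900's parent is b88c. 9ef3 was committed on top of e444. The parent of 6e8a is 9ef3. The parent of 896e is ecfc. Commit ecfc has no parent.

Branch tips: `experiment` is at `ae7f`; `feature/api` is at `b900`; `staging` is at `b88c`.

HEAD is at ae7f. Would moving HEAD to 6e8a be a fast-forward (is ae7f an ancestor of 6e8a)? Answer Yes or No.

No

A fast-forward from ae7f to 6e8a is possible iff ae7f is an ancestor of 6e8a.
Ancestors of 6e8a: {47ab, 6e8a, 896e, 9ef3, b88c, b900, e444, ecfc, ed7a}.
ae7f is not among them, so fast-forward is not possible.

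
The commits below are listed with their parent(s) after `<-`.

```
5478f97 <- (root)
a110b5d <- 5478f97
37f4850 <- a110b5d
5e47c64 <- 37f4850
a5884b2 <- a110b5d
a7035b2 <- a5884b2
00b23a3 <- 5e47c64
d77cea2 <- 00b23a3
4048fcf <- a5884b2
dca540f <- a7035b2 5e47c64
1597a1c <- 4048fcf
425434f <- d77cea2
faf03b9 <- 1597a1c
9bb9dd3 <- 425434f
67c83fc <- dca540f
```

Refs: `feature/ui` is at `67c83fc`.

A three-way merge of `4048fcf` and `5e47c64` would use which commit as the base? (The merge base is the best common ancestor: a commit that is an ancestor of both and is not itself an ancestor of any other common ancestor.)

Ancestors of 4048fcf: {4048fcf, 5478f97, a110b5d, a5884b2}.
Ancestors of 5e47c64: {37f4850, 5478f97, 5e47c64, a110b5d}.
Common ancestors: {5478f97, a110b5d}.
Among these, a110b5d is not an ancestor of any other common ancestor — it is the merge base.

a110b5d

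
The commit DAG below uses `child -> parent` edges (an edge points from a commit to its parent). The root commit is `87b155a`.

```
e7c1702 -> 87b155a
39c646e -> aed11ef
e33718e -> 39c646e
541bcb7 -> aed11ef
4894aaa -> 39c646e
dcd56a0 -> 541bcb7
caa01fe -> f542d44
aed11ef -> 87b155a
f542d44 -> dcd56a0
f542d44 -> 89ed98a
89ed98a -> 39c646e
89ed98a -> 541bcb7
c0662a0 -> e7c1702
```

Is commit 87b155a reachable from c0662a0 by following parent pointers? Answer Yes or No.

Yes

Ancestors of c0662a0 (commits reachable by following parents): {87b155a, c0662a0, e7c1702}.
87b155a is in that set, so it is an ancestor of c0662a0.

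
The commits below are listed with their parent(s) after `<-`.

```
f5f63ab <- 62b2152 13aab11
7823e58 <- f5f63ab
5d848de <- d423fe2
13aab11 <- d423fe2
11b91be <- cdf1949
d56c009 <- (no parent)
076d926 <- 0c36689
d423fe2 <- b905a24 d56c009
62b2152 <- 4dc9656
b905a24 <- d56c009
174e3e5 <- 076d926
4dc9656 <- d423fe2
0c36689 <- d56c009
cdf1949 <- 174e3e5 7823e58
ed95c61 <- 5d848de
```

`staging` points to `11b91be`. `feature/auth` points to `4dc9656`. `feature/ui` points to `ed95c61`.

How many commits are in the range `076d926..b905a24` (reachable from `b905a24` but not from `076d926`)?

1

Reachable from b905a24: {b905a24, d56c009}.
Reachable from 076d926: {076d926, 0c36689, d56c009}.
In b905a24's history but not 076d926's: {b905a24} — 1 commit.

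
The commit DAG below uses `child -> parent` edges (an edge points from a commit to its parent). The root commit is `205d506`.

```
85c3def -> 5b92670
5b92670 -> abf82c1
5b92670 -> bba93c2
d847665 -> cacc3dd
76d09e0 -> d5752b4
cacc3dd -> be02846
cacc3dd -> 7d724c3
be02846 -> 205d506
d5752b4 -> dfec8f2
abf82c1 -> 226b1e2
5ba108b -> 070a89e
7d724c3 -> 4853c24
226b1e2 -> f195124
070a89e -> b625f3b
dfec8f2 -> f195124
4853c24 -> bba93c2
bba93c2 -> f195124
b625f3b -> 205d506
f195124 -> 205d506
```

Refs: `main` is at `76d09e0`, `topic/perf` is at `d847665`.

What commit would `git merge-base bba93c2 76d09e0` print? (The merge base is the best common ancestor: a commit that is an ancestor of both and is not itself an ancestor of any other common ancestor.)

f195124

Ancestors of bba93c2: {205d506, bba93c2, f195124}.
Ancestors of 76d09e0: {205d506, 76d09e0, d5752b4, dfec8f2, f195124}.
Common ancestors: {205d506, f195124}.
Among these, f195124 is not an ancestor of any other common ancestor — it is the merge base.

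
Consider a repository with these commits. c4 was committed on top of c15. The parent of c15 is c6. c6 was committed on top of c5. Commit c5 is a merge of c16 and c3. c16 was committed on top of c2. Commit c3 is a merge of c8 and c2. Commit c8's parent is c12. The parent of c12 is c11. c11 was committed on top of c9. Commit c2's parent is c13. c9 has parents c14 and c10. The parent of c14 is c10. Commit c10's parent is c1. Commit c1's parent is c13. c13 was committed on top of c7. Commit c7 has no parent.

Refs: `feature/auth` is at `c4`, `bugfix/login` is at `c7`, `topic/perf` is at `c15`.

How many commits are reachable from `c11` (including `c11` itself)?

Walking parent pointers from c11: reachable set = {c1, c10, c11, c13, c14, c7, c9}.
That is 7 commits.

7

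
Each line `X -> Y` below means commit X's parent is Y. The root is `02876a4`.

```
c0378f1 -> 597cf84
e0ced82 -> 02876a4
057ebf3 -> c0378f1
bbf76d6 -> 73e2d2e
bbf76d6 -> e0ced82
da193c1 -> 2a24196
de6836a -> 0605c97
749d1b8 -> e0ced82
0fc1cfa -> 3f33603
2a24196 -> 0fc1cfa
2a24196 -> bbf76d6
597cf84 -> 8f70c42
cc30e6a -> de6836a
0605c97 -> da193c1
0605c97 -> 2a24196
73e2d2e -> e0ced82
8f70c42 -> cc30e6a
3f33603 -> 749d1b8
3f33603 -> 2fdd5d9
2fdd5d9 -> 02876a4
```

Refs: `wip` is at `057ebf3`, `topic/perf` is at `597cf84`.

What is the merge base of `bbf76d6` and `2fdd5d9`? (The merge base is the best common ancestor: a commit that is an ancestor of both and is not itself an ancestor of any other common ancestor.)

02876a4

Ancestors of bbf76d6: {02876a4, 73e2d2e, bbf76d6, e0ced82}.
Ancestors of 2fdd5d9: {02876a4, 2fdd5d9}.
Common ancestors: {02876a4}.
The only common ancestor is 02876a4, so it is the merge base.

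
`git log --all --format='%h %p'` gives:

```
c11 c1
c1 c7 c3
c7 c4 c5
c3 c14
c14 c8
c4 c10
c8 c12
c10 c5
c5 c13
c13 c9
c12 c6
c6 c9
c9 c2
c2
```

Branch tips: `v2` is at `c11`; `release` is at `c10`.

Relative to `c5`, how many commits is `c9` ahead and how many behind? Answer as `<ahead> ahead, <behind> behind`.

Reachable from c9: {c2, c9}.
Reachable from c5: {c13, c2, c5, c9}.
Only in c9's history (ahead): {} — 0.
Only in c5's history (behind): {c13, c5} — 2.

0 ahead, 2 behind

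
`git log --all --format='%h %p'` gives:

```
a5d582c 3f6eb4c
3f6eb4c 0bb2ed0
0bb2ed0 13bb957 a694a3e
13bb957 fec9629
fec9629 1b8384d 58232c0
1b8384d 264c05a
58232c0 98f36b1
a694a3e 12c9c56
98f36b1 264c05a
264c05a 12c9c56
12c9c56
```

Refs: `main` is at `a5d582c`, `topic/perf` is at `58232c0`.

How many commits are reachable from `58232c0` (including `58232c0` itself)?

Walking parent pointers from 58232c0: reachable set = {12c9c56, 264c05a, 58232c0, 98f36b1}.
That is 4 commits.

4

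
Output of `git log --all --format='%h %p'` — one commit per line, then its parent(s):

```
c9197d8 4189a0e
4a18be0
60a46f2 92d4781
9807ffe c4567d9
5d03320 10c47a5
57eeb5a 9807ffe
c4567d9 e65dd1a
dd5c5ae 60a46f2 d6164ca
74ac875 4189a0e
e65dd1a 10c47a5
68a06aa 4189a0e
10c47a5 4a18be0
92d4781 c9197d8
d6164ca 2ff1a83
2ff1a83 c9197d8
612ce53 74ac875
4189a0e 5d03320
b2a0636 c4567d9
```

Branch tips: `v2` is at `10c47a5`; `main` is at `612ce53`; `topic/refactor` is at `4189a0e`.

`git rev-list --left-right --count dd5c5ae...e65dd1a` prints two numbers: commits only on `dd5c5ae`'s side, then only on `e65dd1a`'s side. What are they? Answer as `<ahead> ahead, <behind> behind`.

8 ahead, 1 behind

Reachable from dd5c5ae: {10c47a5, 2ff1a83, 4189a0e, 4a18be0, 5d03320, 60a46f2, 92d4781, c9197d8, d6164ca, dd5c5ae}.
Reachable from e65dd1a: {10c47a5, 4a18be0, e65dd1a}.
Only in dd5c5ae's history (ahead): {2ff1a83, 4189a0e, 5d03320, 60a46f2, 92d4781, c9197d8, d6164ca, dd5c5ae} — 8.
Only in e65dd1a's history (behind): {e65dd1a} — 1.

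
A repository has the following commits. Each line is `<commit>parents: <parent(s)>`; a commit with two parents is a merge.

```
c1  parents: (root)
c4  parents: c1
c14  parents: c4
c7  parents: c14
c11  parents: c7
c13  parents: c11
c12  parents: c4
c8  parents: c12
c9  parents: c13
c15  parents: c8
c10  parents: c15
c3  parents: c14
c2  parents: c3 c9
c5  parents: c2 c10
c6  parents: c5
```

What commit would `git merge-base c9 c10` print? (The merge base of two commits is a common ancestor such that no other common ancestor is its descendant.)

c4

Ancestors of c9: {c1, c11, c13, c14, c4, c7, c9}.
Ancestors of c10: {c1, c10, c12, c15, c4, c8}.
Common ancestors: {c1, c4}.
Among these, c4 is not an ancestor of any other common ancestor — it is the merge base.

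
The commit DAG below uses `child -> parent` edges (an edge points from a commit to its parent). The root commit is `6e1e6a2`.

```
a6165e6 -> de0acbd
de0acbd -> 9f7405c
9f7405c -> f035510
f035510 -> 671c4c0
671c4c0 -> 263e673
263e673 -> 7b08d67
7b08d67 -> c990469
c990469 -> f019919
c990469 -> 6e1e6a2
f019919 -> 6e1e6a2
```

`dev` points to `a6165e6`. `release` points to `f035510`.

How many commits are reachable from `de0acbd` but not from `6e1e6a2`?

Reachable from de0acbd: {263e673, 671c4c0, 6e1e6a2, 7b08d67, 9f7405c, c990469, de0acbd, f019919, f035510}.
Reachable from 6e1e6a2: {6e1e6a2}.
In de0acbd's history but not 6e1e6a2's: {263e673, 671c4c0, 7b08d67, 9f7405c, c990469, de0acbd, f019919, f035510} — 8 commits.

8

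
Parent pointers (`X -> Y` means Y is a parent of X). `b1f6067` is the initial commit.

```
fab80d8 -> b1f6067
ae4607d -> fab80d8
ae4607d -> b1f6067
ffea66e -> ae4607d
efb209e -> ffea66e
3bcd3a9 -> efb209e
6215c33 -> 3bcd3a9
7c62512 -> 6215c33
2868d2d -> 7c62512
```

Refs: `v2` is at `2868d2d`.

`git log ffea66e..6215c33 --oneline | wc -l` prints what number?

3

Reachable from 6215c33: {3bcd3a9, 6215c33, ae4607d, b1f6067, efb209e, fab80d8, ffea66e}.
Reachable from ffea66e: {ae4607d, b1f6067, fab80d8, ffea66e}.
In 6215c33's history but not ffea66e's: {3bcd3a9, 6215c33, efb209e} — 3 commits.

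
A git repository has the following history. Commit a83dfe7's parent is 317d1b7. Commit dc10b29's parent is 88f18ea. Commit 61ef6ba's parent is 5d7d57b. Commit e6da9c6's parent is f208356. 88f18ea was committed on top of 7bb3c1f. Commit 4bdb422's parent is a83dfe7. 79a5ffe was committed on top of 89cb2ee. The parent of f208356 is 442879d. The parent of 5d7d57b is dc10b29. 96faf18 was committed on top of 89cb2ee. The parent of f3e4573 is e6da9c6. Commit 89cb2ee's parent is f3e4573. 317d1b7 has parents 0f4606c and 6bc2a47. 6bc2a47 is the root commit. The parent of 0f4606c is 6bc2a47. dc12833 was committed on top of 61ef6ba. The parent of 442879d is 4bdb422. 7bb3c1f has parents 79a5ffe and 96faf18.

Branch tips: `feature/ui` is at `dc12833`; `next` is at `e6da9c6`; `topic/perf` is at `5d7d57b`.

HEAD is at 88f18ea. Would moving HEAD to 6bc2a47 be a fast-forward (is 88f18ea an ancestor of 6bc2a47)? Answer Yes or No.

A fast-forward from 88f18ea to 6bc2a47 is possible iff 88f18ea is an ancestor of 6bc2a47.
Ancestors of 6bc2a47: {6bc2a47}.
88f18ea is not among them, so fast-forward is not possible.

No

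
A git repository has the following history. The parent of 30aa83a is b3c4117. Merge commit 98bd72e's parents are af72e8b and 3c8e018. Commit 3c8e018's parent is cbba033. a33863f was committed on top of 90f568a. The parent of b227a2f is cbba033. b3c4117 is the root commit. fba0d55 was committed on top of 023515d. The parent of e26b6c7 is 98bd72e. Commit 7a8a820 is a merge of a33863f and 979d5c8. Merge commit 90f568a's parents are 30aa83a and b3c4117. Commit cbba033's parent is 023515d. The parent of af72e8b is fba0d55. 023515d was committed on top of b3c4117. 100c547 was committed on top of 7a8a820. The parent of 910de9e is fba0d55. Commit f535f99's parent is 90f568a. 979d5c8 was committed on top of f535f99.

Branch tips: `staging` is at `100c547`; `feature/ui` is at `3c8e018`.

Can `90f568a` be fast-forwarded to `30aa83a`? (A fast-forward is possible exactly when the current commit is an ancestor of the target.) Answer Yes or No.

A fast-forward from 90f568a to 30aa83a is possible iff 90f568a is an ancestor of 30aa83a.
Ancestors of 30aa83a: {30aa83a, b3c4117}.
90f568a is not among them, so fast-forward is not possible.

No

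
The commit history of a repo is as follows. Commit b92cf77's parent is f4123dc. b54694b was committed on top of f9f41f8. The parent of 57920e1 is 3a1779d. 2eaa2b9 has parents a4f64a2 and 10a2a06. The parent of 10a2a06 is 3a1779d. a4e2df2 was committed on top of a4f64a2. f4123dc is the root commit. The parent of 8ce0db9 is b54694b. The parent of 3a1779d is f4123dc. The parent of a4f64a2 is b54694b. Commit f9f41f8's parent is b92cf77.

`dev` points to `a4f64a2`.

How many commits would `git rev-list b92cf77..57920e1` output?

Reachable from 57920e1: {3a1779d, 57920e1, f4123dc}.
Reachable from b92cf77: {b92cf77, f4123dc}.
In 57920e1's history but not b92cf77's: {3a1779d, 57920e1} — 2 commits.

2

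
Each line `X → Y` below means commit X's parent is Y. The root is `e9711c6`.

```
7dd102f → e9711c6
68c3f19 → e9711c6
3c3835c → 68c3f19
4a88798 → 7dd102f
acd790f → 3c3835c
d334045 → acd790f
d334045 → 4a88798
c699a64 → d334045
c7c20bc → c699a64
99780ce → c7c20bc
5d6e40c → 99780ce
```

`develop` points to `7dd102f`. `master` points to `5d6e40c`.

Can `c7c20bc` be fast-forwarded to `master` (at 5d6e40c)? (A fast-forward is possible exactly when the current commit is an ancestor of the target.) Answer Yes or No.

A fast-forward from c7c20bc to 5d6e40c is possible iff c7c20bc is an ancestor of 5d6e40c.
Ancestors of 5d6e40c: {3c3835c, 4a88798, 5d6e40c, 68c3f19, 7dd102f, 99780ce, acd790f, c699a64, c7c20bc, d334045, e9711c6}.
c7c20bc is among them, so fast-forward is possible.

Yes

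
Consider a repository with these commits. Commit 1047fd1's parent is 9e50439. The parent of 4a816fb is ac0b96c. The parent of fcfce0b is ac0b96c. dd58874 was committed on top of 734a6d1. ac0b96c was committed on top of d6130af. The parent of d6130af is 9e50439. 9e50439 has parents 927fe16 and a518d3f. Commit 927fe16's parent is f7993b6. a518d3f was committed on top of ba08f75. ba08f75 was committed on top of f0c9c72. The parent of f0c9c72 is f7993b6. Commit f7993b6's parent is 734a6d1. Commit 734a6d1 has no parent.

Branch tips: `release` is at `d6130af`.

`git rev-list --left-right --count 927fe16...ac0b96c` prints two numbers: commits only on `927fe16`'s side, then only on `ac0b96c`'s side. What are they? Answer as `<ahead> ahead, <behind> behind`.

0 ahead, 6 behind

Reachable from 927fe16: {734a6d1, 927fe16, f7993b6}.
Reachable from ac0b96c: {734a6d1, 927fe16, 9e50439, a518d3f, ac0b96c, ba08f75, d6130af, f0c9c72, f7993b6}.
Only in 927fe16's history (ahead): {} — 0.
Only in ac0b96c's history (behind): {9e50439, a518d3f, ac0b96c, ba08f75, d6130af, f0c9c72} — 6.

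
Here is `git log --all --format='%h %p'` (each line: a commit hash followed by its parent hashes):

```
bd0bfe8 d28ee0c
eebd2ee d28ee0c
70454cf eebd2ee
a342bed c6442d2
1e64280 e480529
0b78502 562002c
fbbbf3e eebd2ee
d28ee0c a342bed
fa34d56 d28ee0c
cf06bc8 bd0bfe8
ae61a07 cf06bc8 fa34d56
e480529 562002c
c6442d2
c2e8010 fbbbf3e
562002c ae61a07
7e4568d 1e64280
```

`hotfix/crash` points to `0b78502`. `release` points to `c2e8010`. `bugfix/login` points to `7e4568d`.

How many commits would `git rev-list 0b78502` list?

9

Walking parent pointers from 0b78502: reachable set = {0b78502, 562002c, a342bed, ae61a07, bd0bfe8, c6442d2, cf06bc8, d28ee0c, fa34d56}.
That is 9 commits.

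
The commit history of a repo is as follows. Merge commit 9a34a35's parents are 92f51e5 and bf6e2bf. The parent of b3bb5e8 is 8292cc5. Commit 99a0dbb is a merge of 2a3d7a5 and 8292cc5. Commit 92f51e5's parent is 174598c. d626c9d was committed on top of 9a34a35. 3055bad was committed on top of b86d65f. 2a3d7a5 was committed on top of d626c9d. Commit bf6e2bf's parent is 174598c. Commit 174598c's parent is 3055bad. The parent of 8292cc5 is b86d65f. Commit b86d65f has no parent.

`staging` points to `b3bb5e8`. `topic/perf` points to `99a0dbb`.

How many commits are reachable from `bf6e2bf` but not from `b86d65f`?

Reachable from bf6e2bf: {174598c, 3055bad, b86d65f, bf6e2bf}.
Reachable from b86d65f: {b86d65f}.
In bf6e2bf's history but not b86d65f's: {174598c, 3055bad, bf6e2bf} — 3 commits.

3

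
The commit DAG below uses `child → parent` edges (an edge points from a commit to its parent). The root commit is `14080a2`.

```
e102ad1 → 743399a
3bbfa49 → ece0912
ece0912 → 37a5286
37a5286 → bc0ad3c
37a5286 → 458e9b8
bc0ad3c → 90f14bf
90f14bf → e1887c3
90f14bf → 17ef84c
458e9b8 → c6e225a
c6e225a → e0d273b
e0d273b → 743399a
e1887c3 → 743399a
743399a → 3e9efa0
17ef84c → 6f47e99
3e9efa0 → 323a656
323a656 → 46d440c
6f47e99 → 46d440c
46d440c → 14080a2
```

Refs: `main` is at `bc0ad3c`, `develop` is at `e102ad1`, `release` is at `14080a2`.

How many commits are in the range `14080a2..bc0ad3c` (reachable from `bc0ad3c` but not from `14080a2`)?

Reachable from bc0ad3c: {14080a2, 17ef84c, 323a656, 3e9efa0, 46d440c, 6f47e99, 743399a, 90f14bf, bc0ad3c, e1887c3}.
Reachable from 14080a2: {14080a2}.
In bc0ad3c's history but not 14080a2's: {17ef84c, 323a656, 3e9efa0, 46d440c, 6f47e99, 743399a, 90f14bf, bc0ad3c, e1887c3} — 9 commits.

9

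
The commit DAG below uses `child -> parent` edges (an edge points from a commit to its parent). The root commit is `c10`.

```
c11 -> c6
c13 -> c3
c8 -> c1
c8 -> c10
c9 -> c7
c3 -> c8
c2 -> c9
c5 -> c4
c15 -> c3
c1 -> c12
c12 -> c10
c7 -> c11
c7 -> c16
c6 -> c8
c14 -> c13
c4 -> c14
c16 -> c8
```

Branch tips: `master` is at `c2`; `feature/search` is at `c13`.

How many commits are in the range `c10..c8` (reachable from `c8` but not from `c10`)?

3

Reachable from c8: {c1, c10, c12, c8}.
Reachable from c10: {c10}.
In c8's history but not c10's: {c1, c12, c8} — 3 commits.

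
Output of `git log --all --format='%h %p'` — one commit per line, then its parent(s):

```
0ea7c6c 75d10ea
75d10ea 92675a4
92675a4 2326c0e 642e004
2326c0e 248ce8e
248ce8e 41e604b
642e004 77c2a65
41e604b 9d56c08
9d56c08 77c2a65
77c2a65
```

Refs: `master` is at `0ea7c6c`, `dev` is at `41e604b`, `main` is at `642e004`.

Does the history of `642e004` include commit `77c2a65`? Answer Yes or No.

Yes

Ancestors of 642e004 (commits reachable by following parents): {642e004, 77c2a65}.
77c2a65 is in that set, so it is an ancestor of 642e004.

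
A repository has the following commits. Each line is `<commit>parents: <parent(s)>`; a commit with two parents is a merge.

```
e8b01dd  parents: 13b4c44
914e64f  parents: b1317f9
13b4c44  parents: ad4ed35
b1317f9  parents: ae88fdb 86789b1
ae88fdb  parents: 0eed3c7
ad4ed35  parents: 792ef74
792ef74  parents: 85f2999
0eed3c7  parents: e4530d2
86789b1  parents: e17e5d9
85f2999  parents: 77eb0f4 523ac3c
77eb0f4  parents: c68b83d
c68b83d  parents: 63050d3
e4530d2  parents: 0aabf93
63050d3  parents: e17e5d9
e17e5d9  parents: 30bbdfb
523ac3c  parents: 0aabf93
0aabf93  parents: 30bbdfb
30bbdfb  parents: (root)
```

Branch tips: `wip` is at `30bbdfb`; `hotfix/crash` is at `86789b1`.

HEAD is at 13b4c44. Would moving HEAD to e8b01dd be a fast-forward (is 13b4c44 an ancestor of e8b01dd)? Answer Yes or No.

A fast-forward from 13b4c44 to e8b01dd is possible iff 13b4c44 is an ancestor of e8b01dd.
Ancestors of e8b01dd: {0aabf93, 13b4c44, 30bbdfb, 523ac3c, 63050d3, 77eb0f4, 792ef74, 85f2999, ad4ed35, c68b83d, e17e5d9, e8b01dd}.
13b4c44 is among them, so fast-forward is possible.

Yes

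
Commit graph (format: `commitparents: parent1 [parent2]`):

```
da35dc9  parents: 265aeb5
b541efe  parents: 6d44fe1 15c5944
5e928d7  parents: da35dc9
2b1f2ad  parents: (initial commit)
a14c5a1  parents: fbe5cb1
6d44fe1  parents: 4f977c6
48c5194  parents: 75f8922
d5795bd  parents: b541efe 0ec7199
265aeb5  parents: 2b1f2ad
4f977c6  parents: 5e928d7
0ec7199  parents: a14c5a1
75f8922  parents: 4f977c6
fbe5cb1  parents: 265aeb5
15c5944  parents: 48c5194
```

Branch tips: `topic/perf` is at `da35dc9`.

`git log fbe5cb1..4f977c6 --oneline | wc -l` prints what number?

Reachable from 4f977c6: {265aeb5, 2b1f2ad, 4f977c6, 5e928d7, da35dc9}.
Reachable from fbe5cb1: {265aeb5, 2b1f2ad, fbe5cb1}.
In 4f977c6's history but not fbe5cb1's: {4f977c6, 5e928d7, da35dc9} — 3 commits.

3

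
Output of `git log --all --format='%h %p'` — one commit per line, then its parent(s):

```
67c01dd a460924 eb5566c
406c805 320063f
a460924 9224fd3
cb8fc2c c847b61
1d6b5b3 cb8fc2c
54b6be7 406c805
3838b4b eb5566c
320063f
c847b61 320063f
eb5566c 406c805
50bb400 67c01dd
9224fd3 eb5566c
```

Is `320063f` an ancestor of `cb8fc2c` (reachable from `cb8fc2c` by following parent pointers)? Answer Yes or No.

Yes

Ancestors of cb8fc2c (commits reachable by following parents): {320063f, c847b61, cb8fc2c}.
320063f is in that set, so it is an ancestor of cb8fc2c.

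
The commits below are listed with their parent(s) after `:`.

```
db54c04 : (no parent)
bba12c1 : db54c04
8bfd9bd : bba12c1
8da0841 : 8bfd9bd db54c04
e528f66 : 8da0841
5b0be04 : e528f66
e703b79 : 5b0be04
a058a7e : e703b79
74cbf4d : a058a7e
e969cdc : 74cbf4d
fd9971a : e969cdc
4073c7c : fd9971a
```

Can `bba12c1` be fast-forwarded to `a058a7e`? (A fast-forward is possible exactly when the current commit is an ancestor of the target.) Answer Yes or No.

A fast-forward from bba12c1 to a058a7e is possible iff bba12c1 is an ancestor of a058a7e.
Ancestors of a058a7e: {5b0be04, 8bfd9bd, 8da0841, a058a7e, bba12c1, db54c04, e528f66, e703b79}.
bba12c1 is among them, so fast-forward is possible.

Yes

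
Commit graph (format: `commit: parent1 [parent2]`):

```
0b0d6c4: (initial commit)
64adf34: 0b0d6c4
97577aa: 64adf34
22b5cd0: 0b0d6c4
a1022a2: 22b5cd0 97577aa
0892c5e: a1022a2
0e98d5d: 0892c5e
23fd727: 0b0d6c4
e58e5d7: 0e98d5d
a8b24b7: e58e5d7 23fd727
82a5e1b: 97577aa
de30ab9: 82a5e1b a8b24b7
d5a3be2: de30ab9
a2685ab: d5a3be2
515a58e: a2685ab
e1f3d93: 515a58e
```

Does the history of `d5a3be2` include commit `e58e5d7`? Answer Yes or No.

Yes

Ancestors of d5a3be2 (commits reachable by following parents): {0892c5e, 0b0d6c4, 0e98d5d, 22b5cd0, 23fd727, 64adf34, 82a5e1b, 97577aa, a1022a2, a8b24b7, d5a3be2, de30ab9, e58e5d7}.
e58e5d7 is in that set, so it is an ancestor of d5a3be2.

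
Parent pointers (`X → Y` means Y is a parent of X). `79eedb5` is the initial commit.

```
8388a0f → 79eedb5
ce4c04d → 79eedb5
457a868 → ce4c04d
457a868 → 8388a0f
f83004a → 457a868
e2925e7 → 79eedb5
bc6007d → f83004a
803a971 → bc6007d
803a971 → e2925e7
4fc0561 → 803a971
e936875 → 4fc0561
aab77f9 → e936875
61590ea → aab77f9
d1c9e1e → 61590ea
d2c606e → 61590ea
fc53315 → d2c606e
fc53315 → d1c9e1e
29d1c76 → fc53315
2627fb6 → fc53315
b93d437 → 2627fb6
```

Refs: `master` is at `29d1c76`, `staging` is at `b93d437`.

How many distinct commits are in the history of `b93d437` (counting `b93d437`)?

Walking parent pointers from b93d437: reachable set = {2627fb6, 457a868, 4fc0561, 61590ea, 79eedb5, 803a971, 8388a0f, aab77f9, b93d437, bc6007d, ce4c04d, d1c9e1e, d2c606e, e2925e7, e936875, f83004a, fc53315}.
That is 17 commits.

17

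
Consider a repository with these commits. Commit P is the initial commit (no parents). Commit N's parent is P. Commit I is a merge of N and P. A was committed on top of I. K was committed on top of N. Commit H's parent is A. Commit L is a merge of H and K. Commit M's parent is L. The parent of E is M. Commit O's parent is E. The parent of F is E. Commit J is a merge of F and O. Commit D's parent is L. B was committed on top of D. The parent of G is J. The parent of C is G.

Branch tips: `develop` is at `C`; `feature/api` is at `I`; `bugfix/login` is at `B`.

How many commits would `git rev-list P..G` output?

12

Reachable from G: {A, E, F, G, H, I, J, K, L, M, N, O, P}.
Reachable from P: {P}.
In G's history but not P's: {A, E, F, G, H, I, J, K, L, M, N, O} — 12 commits.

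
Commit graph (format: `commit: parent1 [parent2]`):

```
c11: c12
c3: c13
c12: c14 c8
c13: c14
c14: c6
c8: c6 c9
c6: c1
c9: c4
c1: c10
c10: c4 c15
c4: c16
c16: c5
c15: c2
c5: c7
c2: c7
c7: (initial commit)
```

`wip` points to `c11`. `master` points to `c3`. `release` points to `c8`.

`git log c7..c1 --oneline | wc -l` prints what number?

Reachable from c1: {c1, c10, c15, c16, c2, c4, c5, c7}.
Reachable from c7: {c7}.
In c1's history but not c7's: {c1, c10, c15, c16, c2, c4, c5} — 7 commits.

7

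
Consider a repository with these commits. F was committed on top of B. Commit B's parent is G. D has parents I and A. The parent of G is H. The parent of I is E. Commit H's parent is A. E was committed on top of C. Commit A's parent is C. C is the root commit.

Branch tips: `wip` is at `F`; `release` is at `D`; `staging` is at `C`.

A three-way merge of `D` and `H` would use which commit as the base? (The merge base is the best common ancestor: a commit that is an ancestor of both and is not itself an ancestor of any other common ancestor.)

Ancestors of D: {A, C, D, E, I}.
Ancestors of H: {A, C, H}.
Common ancestors: {A, C}.
Among these, A is not an ancestor of any other common ancestor — it is the merge base.

A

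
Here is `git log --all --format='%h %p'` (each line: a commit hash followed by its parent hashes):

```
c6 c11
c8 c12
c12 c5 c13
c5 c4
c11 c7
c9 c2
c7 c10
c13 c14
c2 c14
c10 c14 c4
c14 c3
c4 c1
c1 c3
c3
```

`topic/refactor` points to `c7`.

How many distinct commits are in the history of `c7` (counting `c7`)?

Walking parent pointers from c7: reachable set = {c1, c10, c14, c3, c4, c7}.
That is 6 commits.

6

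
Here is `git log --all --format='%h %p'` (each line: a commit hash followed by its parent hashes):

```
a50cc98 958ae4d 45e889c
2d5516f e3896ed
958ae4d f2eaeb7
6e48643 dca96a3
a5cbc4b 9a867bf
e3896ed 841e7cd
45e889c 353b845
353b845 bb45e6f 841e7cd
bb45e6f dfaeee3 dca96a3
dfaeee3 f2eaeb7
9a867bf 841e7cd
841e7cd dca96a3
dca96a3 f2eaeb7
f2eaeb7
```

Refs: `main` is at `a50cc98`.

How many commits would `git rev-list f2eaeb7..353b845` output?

5

Reachable from 353b845: {353b845, 841e7cd, bb45e6f, dca96a3, dfaeee3, f2eaeb7}.
Reachable from f2eaeb7: {f2eaeb7}.
In 353b845's history but not f2eaeb7's: {353b845, 841e7cd, bb45e6f, dca96a3, dfaeee3} — 5 commits.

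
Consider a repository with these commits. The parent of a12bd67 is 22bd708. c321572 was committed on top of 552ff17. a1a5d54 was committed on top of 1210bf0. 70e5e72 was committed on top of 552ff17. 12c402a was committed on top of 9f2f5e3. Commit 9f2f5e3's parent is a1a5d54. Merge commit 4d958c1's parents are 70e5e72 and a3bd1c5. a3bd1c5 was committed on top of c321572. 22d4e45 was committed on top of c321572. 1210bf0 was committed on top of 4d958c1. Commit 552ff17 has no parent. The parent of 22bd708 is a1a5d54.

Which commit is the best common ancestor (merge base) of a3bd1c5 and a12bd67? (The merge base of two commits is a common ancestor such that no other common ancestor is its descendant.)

Ancestors of a3bd1c5: {552ff17, a3bd1c5, c321572}.
Ancestors of a12bd67: {1210bf0, 22bd708, 4d958c1, 552ff17, 70e5e72, a12bd67, a1a5d54, a3bd1c5, c321572}.
Common ancestors: {552ff17, a3bd1c5, c321572}.
Among these, a3bd1c5 is not an ancestor of any other common ancestor — it is the merge base.

a3bd1c5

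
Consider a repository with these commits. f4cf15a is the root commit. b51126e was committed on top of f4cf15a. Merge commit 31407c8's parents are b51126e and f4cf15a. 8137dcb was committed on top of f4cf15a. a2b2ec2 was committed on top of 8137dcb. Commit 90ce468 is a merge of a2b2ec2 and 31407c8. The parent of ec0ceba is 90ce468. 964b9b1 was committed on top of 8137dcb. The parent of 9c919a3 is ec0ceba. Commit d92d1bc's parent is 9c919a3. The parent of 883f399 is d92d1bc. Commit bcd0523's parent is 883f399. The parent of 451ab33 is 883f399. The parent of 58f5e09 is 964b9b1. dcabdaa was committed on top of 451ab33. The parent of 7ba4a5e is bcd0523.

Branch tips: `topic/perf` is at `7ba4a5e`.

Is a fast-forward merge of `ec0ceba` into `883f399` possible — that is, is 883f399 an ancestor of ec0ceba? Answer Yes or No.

A fast-forward from 883f399 to ec0ceba is possible iff 883f399 is an ancestor of ec0ceba.
Ancestors of ec0ceba: {31407c8, 8137dcb, 90ce468, a2b2ec2, b51126e, ec0ceba, f4cf15a}.
883f399 is not among them, so fast-forward is not possible.

No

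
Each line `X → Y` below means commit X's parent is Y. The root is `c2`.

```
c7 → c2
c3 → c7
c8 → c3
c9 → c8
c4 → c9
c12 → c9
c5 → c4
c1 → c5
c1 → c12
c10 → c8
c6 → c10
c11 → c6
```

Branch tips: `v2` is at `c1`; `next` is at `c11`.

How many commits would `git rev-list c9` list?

5

Walking parent pointers from c9: reachable set = {c2, c3, c7, c8, c9}.
That is 5 commits.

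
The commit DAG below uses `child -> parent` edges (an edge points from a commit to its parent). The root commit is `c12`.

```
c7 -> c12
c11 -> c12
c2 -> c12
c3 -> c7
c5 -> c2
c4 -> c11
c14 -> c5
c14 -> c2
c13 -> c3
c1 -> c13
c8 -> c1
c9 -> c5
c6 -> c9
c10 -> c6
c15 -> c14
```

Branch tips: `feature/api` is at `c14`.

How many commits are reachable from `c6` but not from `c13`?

Reachable from c6: {c12, c2, c5, c6, c9}.
Reachable from c13: {c12, c13, c3, c7}.
In c6's history but not c13's: {c2, c5, c6, c9} — 4 commits.

4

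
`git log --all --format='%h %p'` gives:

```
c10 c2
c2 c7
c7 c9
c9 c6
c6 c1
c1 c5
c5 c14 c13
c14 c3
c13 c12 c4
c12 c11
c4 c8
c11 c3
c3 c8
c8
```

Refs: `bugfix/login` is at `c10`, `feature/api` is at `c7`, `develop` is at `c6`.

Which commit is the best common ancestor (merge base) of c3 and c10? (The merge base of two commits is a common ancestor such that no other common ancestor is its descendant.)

Ancestors of c3: {c3, c8}.
Ancestors of c10: {c1, c10, c11, c12, c13, c14, c2, c3, c4, c5, c6, c7, c8, c9}.
Common ancestors: {c3, c8}.
Among these, c3 is not an ancestor of any other common ancestor — it is the merge base.

c3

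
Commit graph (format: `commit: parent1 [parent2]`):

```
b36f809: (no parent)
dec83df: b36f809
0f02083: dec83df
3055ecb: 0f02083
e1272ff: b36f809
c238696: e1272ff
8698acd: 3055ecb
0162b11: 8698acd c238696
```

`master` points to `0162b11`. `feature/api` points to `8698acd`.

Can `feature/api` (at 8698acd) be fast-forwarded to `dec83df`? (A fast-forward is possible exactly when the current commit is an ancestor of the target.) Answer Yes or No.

A fast-forward from 8698acd to dec83df is possible iff 8698acd is an ancestor of dec83df.
Ancestors of dec83df: {b36f809, dec83df}.
8698acd is not among them, so fast-forward is not possible.

No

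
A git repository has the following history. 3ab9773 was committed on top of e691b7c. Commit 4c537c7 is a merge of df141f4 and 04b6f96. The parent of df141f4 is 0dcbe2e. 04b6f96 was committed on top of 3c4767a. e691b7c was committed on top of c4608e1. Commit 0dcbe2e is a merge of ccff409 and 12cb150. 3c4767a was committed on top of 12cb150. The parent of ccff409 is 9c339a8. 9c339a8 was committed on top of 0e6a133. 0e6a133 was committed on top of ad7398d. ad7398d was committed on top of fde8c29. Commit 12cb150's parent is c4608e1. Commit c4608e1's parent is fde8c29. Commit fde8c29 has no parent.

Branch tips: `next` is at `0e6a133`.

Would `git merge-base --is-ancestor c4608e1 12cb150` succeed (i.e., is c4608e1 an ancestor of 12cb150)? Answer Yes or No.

Yes

Ancestors of 12cb150 (commits reachable by following parents): {12cb150, c4608e1, fde8c29}.
c4608e1 is in that set, so it is an ancestor of 12cb150.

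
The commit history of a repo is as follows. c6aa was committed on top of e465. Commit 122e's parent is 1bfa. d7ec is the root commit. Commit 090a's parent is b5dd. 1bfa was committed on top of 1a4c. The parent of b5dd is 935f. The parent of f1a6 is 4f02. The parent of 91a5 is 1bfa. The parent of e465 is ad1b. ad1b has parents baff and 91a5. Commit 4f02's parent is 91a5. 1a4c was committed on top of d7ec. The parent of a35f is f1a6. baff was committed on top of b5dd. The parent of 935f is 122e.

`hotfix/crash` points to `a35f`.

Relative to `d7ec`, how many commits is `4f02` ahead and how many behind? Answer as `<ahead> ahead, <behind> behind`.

4 ahead, 0 behind

Reachable from 4f02: {1a4c, 1bfa, 4f02, 91a5, d7ec}.
Reachable from d7ec: {d7ec}.
Only in 4f02's history (ahead): {1a4c, 1bfa, 4f02, 91a5} — 4.
Only in d7ec's history (behind): {} — 0.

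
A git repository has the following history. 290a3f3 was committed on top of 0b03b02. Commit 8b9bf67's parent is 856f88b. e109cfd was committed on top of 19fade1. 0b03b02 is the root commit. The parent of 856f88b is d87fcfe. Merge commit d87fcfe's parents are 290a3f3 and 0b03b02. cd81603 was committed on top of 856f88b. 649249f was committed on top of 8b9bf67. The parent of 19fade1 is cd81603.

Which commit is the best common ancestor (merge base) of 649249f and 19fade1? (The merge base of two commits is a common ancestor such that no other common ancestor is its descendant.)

Ancestors of 649249f: {0b03b02, 290a3f3, 649249f, 856f88b, 8b9bf67, d87fcfe}.
Ancestors of 19fade1: {0b03b02, 19fade1, 290a3f3, 856f88b, cd81603, d87fcfe}.
Common ancestors: {0b03b02, 290a3f3, 856f88b, d87fcfe}.
Among these, 856f88b is not an ancestor of any other common ancestor — it is the merge base.

856f88b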